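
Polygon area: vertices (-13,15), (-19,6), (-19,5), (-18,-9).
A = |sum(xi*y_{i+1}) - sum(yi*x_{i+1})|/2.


sum(xi*y_{i+1}) = -13*6 - 19*5 - 19*(-9) - 18*15 = -272
sum(yi*x_{i+1}) = 15*(-19) + 6*(-19) + 5*(-18) - 9*(-13) = -372
Area = |-272 + 372|/2 = 100/2 = 50.0000

50.0000 sq units


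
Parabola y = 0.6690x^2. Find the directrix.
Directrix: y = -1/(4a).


a = 0.6690
1/(4a) = 0.3737
directrix: y = -0.3737 = -0.3737

y = -0.3737


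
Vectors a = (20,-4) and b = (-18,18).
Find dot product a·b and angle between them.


a·b = 20*(-18) - 4*18 = -360 - 72 = -432
|a| = sqrt(400+16) = 20.3961
|b| = sqrt(324+324) = 25.4558
cos(theta) = -432/(sqrt(416)*sqrt(648)) = -432/sqrt(269568) = -0.832050
theta = arccos(-432/sqrt(269568)) = 146.3099 degrees

a·b = -432, theta = 146.3099 deg


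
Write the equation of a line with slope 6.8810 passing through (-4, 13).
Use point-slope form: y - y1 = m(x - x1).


y - 13 = 6.8810(x + 4)
y = 6.8810x + 13 - 6.8810*(-4)
y = 6.8810x + 40.5240

y = 6.8810x + 40.5240


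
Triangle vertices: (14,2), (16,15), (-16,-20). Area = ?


14*(15+ 20) = 490
16*(-20-2) = -352
-16*(2-15) = 208
sum = 346
Area = |346|/2 = 173.0000

173.0000 sq units


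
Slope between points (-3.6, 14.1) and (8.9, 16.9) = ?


dy = 16.9 - 14.1 = 2.8
dx = 8.9 + 3.6 = 12.5
m = 2.8/12.5 = 0.2240

m = 0.2240


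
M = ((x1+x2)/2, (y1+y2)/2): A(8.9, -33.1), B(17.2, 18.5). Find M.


Mx = (8.9 + 17.2)/2 = 26.1/2 = 13.0500
My = (-33.1 + 18.5)/2 = -14.6/2 = -7.3000

(13.0500, -7.3000)


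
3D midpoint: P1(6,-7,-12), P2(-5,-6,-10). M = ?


Mx = (6- 5)/2 = 0.5000
My = (-7- 6)/2 = -6.5000
Mz = (-12- 10)/2 = -11.0000

M = (0.5000, -6.5000, -11.0000)


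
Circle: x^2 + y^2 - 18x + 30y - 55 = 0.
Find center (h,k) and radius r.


h = -D/2 = 18/2 = 9
k = -E/2 = -30/2 = -15
r^2 = h^2 + k^2 - F = 81 + 225 + 55 = 361
r = 19

Center (9, -15), radius = 19


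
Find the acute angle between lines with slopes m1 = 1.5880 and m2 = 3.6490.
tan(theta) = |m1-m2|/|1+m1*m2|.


m1-m2 = -2.061
1+m1*m2 = 6.794612
tan(theta) = |-2.061/6.794612| = 0.303329
theta = arctan(|-2.061/6.794612|) = 16.8741 degrees (acute angle)

16.8741 degrees


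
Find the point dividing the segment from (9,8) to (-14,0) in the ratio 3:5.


Px = (3*(-14) + 5*9)/8 = 3/8 = 0.3750
Py = (3*0 + 5*8)/8 = 40/8 = 5.0000

P = (0.3750, 5.0000)


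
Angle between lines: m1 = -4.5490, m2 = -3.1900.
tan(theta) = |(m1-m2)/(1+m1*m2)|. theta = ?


m1-m2 = -1.359
1+m1*m2 = 15.51131
tan(theta) = |-1.359/15.51131| = 0.087613
theta = arctan(|-1.359/15.51131|) = 5.0071 degrees (acute angle)

5.0071 degrees


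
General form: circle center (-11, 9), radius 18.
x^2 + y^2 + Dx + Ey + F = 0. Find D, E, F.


(x+ 11)^2 + (y-9)^2 = 18^2
D = -2h = 22, E = -2k = -18
F = h^2+k^2-r^2 = 121+81-324 = -122

D = 22, E = -18, F = -122


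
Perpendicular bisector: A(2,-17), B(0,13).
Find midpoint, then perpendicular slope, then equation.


Midpoint = (1, -2)
Slope of AB = dy/dx = 30/(-2) = -15.0000
Perp slope = -dx/dy = 2/30 = 0.0667
b = My - (perp slope)*Mx = -2 + (-2*1)/30 = -2 - 0.0667 = -2.0667

y = 0.0667x - 2.0667


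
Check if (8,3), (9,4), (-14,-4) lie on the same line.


8*(4+ 4) + 9*(-4-3) - 14*(3-4)
= 64 - 63 + 14 = 15

No, not collinear (determinant = 15)


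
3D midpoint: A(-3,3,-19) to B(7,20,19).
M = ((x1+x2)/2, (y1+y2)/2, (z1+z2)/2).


Mx = (-3+7)/2 = 2.0000
My = (3+20)/2 = 11.5000
Mz = (-19+19)/2 = 0

M = (2.0000, 11.5000, 0)


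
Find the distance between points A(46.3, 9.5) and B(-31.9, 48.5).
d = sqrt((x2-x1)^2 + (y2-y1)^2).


dx = -31.9 - 46.3 = -78.2
dy = 48.5 - 9.5 = 39.0
d = sqrt(6115.24 + 1521.0) = sqrt(7636.24) = 87.3856

87.3856


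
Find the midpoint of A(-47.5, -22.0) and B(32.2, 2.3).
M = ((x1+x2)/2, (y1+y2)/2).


Mx = (-47.5 + 32.2)/2 = -15.3/2 = -7.6500
My = (-22.0 + 2.3)/2 = -19.7/2 = -9.8500

(-7.6500, -9.8500)


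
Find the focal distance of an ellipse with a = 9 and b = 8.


c^2 = 9^2 - 8^2 = 81 - 64 = 17
c = sqrt(17) = 4.1231

c = 4.1231


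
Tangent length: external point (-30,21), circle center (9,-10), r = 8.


d = sqrt((-30-9)^2 + (21+ 10)^2) = sqrt(1521+961) = 49.8197
L = sqrt(2482.0000 - 64) = sqrt(2418.0000) = 49.1732

49.1732


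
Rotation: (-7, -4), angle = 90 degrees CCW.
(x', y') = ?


cos(90) = 0, sin(90) = 1
x' = -7*0 + 4*1 = 4
y' = -7*1 - 4*0 = -7

(4, -7)


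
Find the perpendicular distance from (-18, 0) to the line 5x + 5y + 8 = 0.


|5*(-18) + 5*0 + 8| = |-82| = 82
sqrt(25 + 25) = sqrt(50) = 7.0711
d = 82/sqrt(50) = 11.5966

11.5966


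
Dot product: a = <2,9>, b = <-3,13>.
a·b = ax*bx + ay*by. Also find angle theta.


a·b = 2*(-3) + 9*13 = -6 + 117 = 111
|a| = sqrt(4+81) = 9.2195
|b| = sqrt(9+169) = 13.3417
cos(theta) = 111/(sqrt(85)*sqrt(178)) = 111/sqrt(15130) = 0.902409
theta = arccos(111/sqrt(15130)) = 25.5234 degrees

a·b = 111, theta = 25.5234 deg


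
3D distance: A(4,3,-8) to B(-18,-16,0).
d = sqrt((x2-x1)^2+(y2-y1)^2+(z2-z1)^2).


dx=-22, dy=-19, dz=8
d = sqrt(484+361+64) = sqrt(909) = 30.1496

30.1496


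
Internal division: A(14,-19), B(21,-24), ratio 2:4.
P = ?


Px = (2*21 + 4*14)/6 = 98/6 = 16.3333
Py = (2*(-24) + 4*(-19))/6 = -124/6 = -20.6667

P = (16.3333, -20.6667)


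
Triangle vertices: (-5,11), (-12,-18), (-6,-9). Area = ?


-5*(-18+ 9) = 45
-12*(-9-11) = 240
-6*(11+ 18) = -174
sum = 111
Area = |111|/2 = 55.5000

55.5000 sq units


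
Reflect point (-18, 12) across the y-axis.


Reflection rule for y-axis: (-x, y)
(-18, 12) -> (18, 12)

(18, 12)


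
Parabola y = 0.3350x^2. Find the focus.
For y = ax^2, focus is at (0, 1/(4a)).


a = 0.3350
4a = 1.3400
focus = (0, 1/1.3400) = (0, 0.7463)

Focus = (0, 0.7463)


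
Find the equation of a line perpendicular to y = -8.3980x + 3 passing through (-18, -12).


Perpendicular slope = -1/m1 = -1/(-8.3980) = 0.1191
b2 = y0 - m2*x0 = -12 - 18/(-8.3980) = -12 + 2.1434 = -9.8566

y = 0.1191x - 9.8566


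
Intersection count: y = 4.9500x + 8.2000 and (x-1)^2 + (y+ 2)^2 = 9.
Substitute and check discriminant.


Substitute y = 4.9500x + 8.2000: (x-1)^2 + (4.9500x+8.2000+ 2)^2 = 9
Expand to Ax^2 + Bx + C = 0, where b-k = 10.2
A = 1+m^2 = 25.5025
B = 2(m(b-k) - h) = 2(4.9500*10.2 - 1) = 98.98
C = h^2 + (b-k)^2 - r^2 = 1 + 104.04 - 9 = 96.04
disc = B^2-4AC = 9797.0404 - 9797.0404 = 0
disc = 0

1 intersection point (tangent)


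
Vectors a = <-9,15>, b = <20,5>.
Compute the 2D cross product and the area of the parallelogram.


cross = -9*5 - 15*20 = -45 - 300 = -345
Parallelogram area = |-345| = 345

cross = -345, parallelogram area = 345


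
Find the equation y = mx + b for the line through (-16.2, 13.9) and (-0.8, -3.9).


m = (-17.8)/(15.4) = -1.1558
b = y1 - m*x1 = 13.9 - (-17.8*(-16.2))/(15.4) = 13.9 - 18.7247 = -4.8247

y = -1.1558x - 4.8247


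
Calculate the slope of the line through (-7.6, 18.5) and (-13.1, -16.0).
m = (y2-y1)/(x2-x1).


dy = -16.0 - 18.5 = -34.5
dx = -13.1 + 7.6 = -5.5
m = -34.5/(-5.5) = 6.2727

m = 6.2727


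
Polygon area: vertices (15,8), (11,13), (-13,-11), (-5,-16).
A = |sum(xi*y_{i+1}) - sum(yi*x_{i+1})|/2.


sum(xi*y_{i+1}) = 15*13 + 11*(-11) - 13*(-16) - 5*8 = 242
sum(yi*x_{i+1}) = 8*11 + 13*(-13) - 11*(-5) - 16*15 = -266
Area = |242 + 266|/2 = 508/2 = 254.0000

254.0000 sq units


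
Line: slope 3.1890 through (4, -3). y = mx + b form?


y + 3 = 3.1890(x - 4)
y = 3.1890x - 3 - 3.1890*4
y = 3.1890x - 15.7560

y = 3.1890x - 15.7560


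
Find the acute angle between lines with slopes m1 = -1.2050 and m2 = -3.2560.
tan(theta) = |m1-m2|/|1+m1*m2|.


m1-m2 = 2.051
1+m1*m2 = 4.92348
tan(theta) = |2.051/4.92348| = 0.416575
theta = arctan(|2.051/4.92348|) = 22.6154 degrees (acute angle)

22.6154 degrees


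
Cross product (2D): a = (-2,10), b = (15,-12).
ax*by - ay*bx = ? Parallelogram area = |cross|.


cross = -2*(-12) - 10*15 = 24 - 150 = -126
Parallelogram area = |-126| = 126

cross = -126, parallelogram area = 126


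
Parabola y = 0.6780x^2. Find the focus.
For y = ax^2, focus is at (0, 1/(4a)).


a = 0.6780
4a = 2.7120
focus = (0, 1/2.7120) = (0, 0.3687)

Focus = (0, 0.3687)


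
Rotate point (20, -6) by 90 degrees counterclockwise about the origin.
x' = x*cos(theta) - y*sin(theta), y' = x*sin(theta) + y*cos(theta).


cos(90) = 0, sin(90) = 1
x' = 20*0 + 6*1 = 6
y' = 20*1 - 6*0 = 20

(6, 20)


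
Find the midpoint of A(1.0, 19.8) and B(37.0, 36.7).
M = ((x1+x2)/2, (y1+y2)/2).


Mx = (1.0 + 37.0)/2 = 38.0/2 = 19.0000
My = (19.8 + 36.7)/2 = 56.5/2 = 28.2500

(19.0000, 28.2500)


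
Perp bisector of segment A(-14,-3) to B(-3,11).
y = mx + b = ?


Midpoint = (-8.5, 4)
Slope of AB = dy/dx = 14/11 = 1.2727
Perp slope = -dx/dy = -11/14 = -0.7857
b = My - (perp slope)*Mx = 4 + (11*(-8.5))/14 = 4 - 6.6786 = -2.6786

y = -0.7857x - 2.6786


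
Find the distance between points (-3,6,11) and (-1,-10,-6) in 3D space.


dx=2, dy=-16, dz=-17
d = sqrt(4+256+289) = sqrt(549) = 23.4307

23.4307


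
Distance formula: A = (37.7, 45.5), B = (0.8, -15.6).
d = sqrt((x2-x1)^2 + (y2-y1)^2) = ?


dx = 0.8 - 37.7 = -36.9
dy = -15.6 - 45.5 = -61.1
d = sqrt(1361.61 + 3733.21) = sqrt(5094.82) = 71.3780

71.3780


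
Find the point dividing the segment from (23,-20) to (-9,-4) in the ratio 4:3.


Px = (4*(-9) + 3*23)/7 = 33/7 = 4.7143
Py = (4*(-4) + 3*(-20))/7 = -76/7 = -10.8571

P = (4.7143, -10.8571)


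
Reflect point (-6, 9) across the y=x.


Reflection rule for y=x: (y, x)
(-6, 9) -> (9, -6)

(9, -6)


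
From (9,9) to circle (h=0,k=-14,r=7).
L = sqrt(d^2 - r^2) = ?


d = sqrt((9-0)^2 + (9+ 14)^2) = sqrt(81+529) = 24.6982
L = sqrt(610.0000 - 49) = sqrt(561.0000) = 23.6854

23.6854


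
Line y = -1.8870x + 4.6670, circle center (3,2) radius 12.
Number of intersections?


Substitute y = -1.8870x + 4.6670: (x-3)^2 + (-1.8870x+4.6670-2)^2 = 144
Expand to Ax^2 + Bx + C = 0, where b-k = 2.667
A = 1+m^2 = 4.560769
B = 2(m(b-k) - h) = 2(-1.8870*2.667 - 3) = -16.065258
C = h^2 + (b-k)^2 - r^2 = 9 + 7.112889 - 144 = -127.887111
disc = B^2-4AC = 258.0925 + 2333.0543 = 2591.1468
disc > 0

2 intersection points


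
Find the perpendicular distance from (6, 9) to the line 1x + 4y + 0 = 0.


|1*6 + 4*9 + 0| = |42| = 42
sqrt(1 + 16) = sqrt(17) = 4.1231
d = 42/sqrt(17) = 10.1865

10.1865


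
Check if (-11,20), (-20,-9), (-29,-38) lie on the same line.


-11*(-9+ 38) - 20*(-38-20) - 29*(20+ 9)
= -319 + 1160 - 841 = 0

Yes, collinear (determinant = 0)


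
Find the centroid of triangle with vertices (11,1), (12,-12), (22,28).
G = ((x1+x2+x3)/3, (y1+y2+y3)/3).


Gx = (11+12+22)/3 = 45/3 = 15.0000
Gy = (1- 12+28)/3 = 17/3 = 5.6667

G = (15.0000, 5.6667)


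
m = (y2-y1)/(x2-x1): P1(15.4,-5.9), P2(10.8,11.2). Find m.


dy = 11.2 + 5.9 = 17.1
dx = 10.8 - 15.4 = -4.6
m = 17.1/(-4.6) = -3.7174

m = -3.7174


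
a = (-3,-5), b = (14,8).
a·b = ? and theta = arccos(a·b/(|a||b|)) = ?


a·b = -3*14 - 5*8 = -42 - 40 = -82
|a| = sqrt(9+25) = 5.8310
|b| = sqrt(196+64) = 16.1245
cos(theta) = -82/(sqrt(34)*sqrt(260)) = -82/sqrt(8840) = -0.872143
theta = arccos(-82/sqrt(8840)) = 150.7086 degrees

a·b = -82, theta = 150.7086 deg


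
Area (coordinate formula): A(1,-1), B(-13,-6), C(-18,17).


1*(-6-17) = -23
-13*(17+ 1) = -234
-18*(-1+ 6) = -90
sum = -347
Area = |-347|/2 = 173.5000

173.5000 sq units


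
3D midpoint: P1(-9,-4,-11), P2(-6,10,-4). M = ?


Mx = (-9- 6)/2 = -7.5000
My = (-4+10)/2 = 3.0000
Mz = (-11- 4)/2 = -7.5000

M = (-7.5000, 3.0000, -7.5000)


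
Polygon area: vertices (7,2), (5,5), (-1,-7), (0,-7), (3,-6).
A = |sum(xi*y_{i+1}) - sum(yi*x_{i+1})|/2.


sum(xi*y_{i+1}) = 7*5 + 5*(-7) - 1*(-7) + 0*(-6) + 3*2 = 13
sum(yi*x_{i+1}) = 2*5 + 5*(-1) - 7*0 - 7*3 - 6*7 = -58
Area = |13 + 58|/2 = 71/2 = 35.5000

35.5000 sq units


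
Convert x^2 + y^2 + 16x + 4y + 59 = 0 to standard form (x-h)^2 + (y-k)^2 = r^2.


h = -D/2 = -16/2 = -8
k = -E/2 = -4/2 = -2
r^2 = h^2 + k^2 - F = 64 + 4 - 59 = 9
r = 3

Center (-8, -2), radius = 3


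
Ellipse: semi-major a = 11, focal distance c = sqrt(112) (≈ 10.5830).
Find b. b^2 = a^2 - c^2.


b^2 = 11^2 - (sqrt(112))^2 = 121 - 112 = 9
b = sqrt(9) = 3

b = 3


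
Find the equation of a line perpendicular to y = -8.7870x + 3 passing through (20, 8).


Perpendicular slope = -1/m1 = -1/(-8.7870) = 0.1138
b2 = y0 - m2*x0 = 8 + 20/(-8.7870) = 8 - 2.2761 = 5.7239

y = 0.1138x + 5.7239


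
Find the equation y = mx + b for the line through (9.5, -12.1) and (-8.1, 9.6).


m = (21.7)/(-17.6) = -1.2330
b = y1 - m*x1 = -12.1 - (21.7*9.5)/(-17.6) = -12.1 + 11.7131 = -0.3869

y = -1.2330x - 0.3869


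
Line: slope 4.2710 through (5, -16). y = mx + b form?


y + 16 = 4.2710(x - 5)
y = 4.2710x - 16 - 4.2710*5
y = 4.2710x - 37.3550

y = 4.2710x - 37.3550


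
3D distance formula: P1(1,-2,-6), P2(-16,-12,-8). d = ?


dx=-17, dy=-10, dz=-2
d = sqrt(289+100+4) = sqrt(393) = 19.8242

19.8242


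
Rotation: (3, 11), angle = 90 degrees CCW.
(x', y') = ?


cos(90) = 0, sin(90) = 1
x' = 3*0 - 11*1 = -11
y' = 3*1 + 11*0 = 3

(-11, 3)


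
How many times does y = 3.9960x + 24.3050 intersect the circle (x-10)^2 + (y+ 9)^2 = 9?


Substitute y = 3.9960x + 24.3050: (x-10)^2 + (3.9960x+24.3050+ 9)^2 = 9
Expand to Ax^2 + Bx + C = 0, where b-k = 33.305
A = 1+m^2 = 16.968016
B = 2(m(b-k) - h) = 2(3.9960*33.305 - 10) = 246.17356
C = h^2 + (b-k)^2 - r^2 = 100 + 1109.223025 - 9 = 1200.223025
disc = B^2-4AC = 60601.4216 - 81461.6140 = -20860.1924
disc < 0

0 intersection points


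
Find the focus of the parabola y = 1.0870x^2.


a = 1.0870
4a = 4.3480
focus = (0, 1/4.3480) = (0, 0.2300)

Focus = (0, 0.2300)


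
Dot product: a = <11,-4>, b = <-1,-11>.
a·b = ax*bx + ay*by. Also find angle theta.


a·b = 11*(-1) - 4*(-11) = -11 + 44 = 33
|a| = sqrt(121+16) = 11.7047
|b| = sqrt(1+121) = 11.0454
cos(theta) = 33/(sqrt(137)*sqrt(122)) = 33/sqrt(16714) = 0.255255
theta = arccos(33/sqrt(16714)) = 75.2113 degrees

a·b = 33, theta = 75.2113 deg


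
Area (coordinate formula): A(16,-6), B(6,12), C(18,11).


16*(12-11) = 16
6*(11+ 6) = 102
18*(-6-12) = -324
sum = -206
Area = |-206|/2 = 103.0000

103.0000 sq units


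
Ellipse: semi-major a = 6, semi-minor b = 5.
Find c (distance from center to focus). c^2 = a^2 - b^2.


c^2 = 6^2 - 5^2 = 36 - 25 = 11
c = sqrt(11) = 3.3166

c = 3.3166


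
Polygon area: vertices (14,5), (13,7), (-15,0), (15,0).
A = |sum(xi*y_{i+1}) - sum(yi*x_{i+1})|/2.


sum(xi*y_{i+1}) = 14*7 + 13*0 - 15*0 + 15*5 = 173
sum(yi*x_{i+1}) = 5*13 + 7*(-15) + 0*15 + 0*14 = -40
Area = |173 + 40|/2 = 213/2 = 106.5000

106.5000 sq units


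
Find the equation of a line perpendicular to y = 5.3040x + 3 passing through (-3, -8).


Perpendicular slope = -1/m1 = -1/5.3040 = -0.1885
b2 = y0 - m2*x0 = -8 - 3/5.3040 = -8 - 0.5656 = -8.5656

y = -0.1885x - 8.5656


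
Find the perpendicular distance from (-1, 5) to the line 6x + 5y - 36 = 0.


|6*(-1) + 5*5 - 36| = |-17| = 17
sqrt(36 + 25) = sqrt(61) = 7.8102
d = 17/sqrt(61) = 2.1766

2.1766


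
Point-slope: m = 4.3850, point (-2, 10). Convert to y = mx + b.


y - 10 = 4.3850(x + 2)
y = 4.3850x + 10 - 4.3850*(-2)
y = 4.3850x + 18.7700

y = 4.3850x + 18.7700


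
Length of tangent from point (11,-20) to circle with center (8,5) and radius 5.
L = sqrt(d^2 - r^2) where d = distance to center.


d = sqrt((11-8)^2 + (-20-5)^2) = sqrt(9+625) = 25.1794
L = sqrt(634.0000 - 25) = sqrt(609.0000) = 24.6779

24.6779


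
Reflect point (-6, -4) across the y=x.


Reflection rule for y=x: (y, x)
(-6, -4) -> (-4, -6)

(-4, -6)


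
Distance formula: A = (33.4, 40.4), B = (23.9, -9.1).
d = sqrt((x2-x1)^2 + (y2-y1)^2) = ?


dx = 23.9 - 33.4 = -9.5
dy = -9.1 - 40.4 = -49.5
d = sqrt(90.25 + 2450.25) = sqrt(2540.5) = 50.4034

50.4034


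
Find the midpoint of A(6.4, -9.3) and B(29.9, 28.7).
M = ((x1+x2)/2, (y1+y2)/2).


Mx = (6.4 + 29.9)/2 = 36.3/2 = 18.1500
My = (-9.3 + 28.7)/2 = 19.4/2 = 9.7000

(18.1500, 9.7000)


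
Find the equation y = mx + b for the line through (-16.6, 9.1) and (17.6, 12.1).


m = (3.0)/(34.2) = 0.0877
b = y1 - m*x1 = 9.1 - (3.0*(-16.6))/(34.2) = 9.1 + 1.4561 = 10.5561

y = 0.0877x + 10.5561


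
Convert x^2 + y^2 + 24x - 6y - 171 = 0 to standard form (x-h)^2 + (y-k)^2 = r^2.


h = -D/2 = -24/2 = -12
k = -E/2 = 6/2 = 3
r^2 = h^2 + k^2 - F = 144 + 9 + 171 = 324
r = 18

Center (-12, 3), radius = 18


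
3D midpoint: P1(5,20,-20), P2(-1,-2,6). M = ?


Mx = (5- 1)/2 = 2.0000
My = (20- 2)/2 = 9.0000
Mz = (-20+6)/2 = -7.0000

M = (2.0000, 9.0000, -7.0000)


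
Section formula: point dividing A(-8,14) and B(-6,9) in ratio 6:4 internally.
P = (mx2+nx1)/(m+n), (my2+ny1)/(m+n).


Px = (6*(-6) + 4*(-8))/10 = -68/10 = -6.8000
Py = (6*9 + 4*14)/10 = 110/10 = 11.0000

P = (-6.8000, 11.0000)


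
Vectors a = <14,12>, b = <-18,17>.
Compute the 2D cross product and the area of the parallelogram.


cross = 14*17 - 12*(-18) = 238 + 216 = 454
Parallelogram area = |454| = 454

cross = 454, parallelogram area = 454


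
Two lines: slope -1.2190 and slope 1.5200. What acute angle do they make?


m1-m2 = -2.739
1+m1*m2 = -0.85288
tan(theta) = |-2.739/(-0.85288)| = 3.211472
theta = arctan(|-2.739/(-0.85288)|) = 72.7043 degrees (acute angle)

72.7043 degrees


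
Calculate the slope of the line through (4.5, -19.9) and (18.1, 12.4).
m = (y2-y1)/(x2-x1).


dy = 12.4 + 19.9 = 32.3
dx = 18.1 - 4.5 = 13.6
m = 32.3/13.6 = 2.3750

m = 2.3750


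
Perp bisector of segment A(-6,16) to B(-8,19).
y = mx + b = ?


Midpoint = (-7, 17.5)
Slope of AB = dy/dx = 3/(-2) = -1.5000
Perp slope = -dx/dy = 2/3 = 0.6667
b = My - (perp slope)*Mx = 17.5 + (-2*(-7))/3 = 17.5 + 4.6667 = 22.1667

y = 0.6667x + 22.1667


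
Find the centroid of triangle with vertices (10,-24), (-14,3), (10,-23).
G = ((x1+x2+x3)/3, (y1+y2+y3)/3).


Gx = (10- 14+10)/3 = 6/3 = 2.0000
Gy = (-24+3- 23)/3 = -44/3 = -14.6667

G = (2.0000, -14.6667)


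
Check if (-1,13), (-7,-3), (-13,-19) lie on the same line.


-1*(-3+ 19) - 7*(-19-13) - 13*(13+ 3)
= -16 + 224 - 208 = 0

Yes, collinear (determinant = 0)


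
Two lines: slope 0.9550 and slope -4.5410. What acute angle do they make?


m1-m2 = 5.496
1+m1*m2 = -3.336655
tan(theta) = |5.496/(-3.336655)| = 1.647159
theta = arctan(|5.496/(-3.336655)|) = 58.7378 degrees (acute angle)

58.7378 degrees


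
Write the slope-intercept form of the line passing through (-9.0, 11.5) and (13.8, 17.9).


m = (6.4)/(22.8) = 0.2807
b = y1 - m*x1 = 11.5 - (6.4*(-9.0))/(22.8) = 11.5 + 2.5263 = 14.0263

y = 0.2807x + 14.0263


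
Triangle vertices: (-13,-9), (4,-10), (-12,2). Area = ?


-13*(-10-2) = 156
4*(2+ 9) = 44
-12*(-9+ 10) = -12
sum = 188
Area = |188|/2 = 94.0000

94.0000 sq units


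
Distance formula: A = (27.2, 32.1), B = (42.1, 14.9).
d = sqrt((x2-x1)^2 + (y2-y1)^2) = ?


dx = 42.1 - 27.2 = 14.9
dy = 14.9 - 32.1 = -17.2
d = sqrt(222.01 + 295.84) = sqrt(517.85) = 22.7563

22.7563


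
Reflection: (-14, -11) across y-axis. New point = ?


Reflection rule for y-axis: (-x, y)
(-14, -11) -> (14, -11)

(14, -11)


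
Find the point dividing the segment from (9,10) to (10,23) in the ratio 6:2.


Px = (6*10 + 2*9)/8 = 78/8 = 9.7500
Py = (6*23 + 2*10)/8 = 158/8 = 19.7500

P = (9.7500, 19.7500)


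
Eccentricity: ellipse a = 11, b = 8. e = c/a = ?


c = sqrt(121-64) = sqrt(57) = 7.5498
e = c/a = sqrt(57)/11 = 0.6863

e = 0.6863


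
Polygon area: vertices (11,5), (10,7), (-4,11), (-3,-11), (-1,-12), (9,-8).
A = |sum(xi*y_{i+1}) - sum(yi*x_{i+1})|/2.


sum(xi*y_{i+1}) = 11*7 + 10*11 - 4*(-11) - 3*(-12) - 1*(-8) + 9*5 = 320
sum(yi*x_{i+1}) = 5*10 + 7*(-4) + 11*(-3) - 11*(-1) - 12*9 - 8*11 = -196
Area = |320 + 196|/2 = 516/2 = 258.0000

258.0000 sq units


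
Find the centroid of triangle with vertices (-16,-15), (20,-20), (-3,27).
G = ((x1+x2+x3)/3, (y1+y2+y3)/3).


Gx = (-16+20- 3)/3 = 1/3 = 0.3333
Gy = (-15- 20+27)/3 = -8/3 = -2.6667

G = (0.3333, -2.6667)


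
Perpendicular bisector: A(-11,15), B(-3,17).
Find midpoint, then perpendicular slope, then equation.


Midpoint = (-7, 16)
Slope of AB = dy/dx = 2/8 = 0.2500
Perp slope = -dx/dy = -8/2 = -4.0000
b = My - (perp slope)*Mx = 16 + (8*(-7))/2 = 16 - 28.0000 = -12.0000

y = -4.0000x - 12.0000


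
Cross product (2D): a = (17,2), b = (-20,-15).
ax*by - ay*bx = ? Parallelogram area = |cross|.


cross = 17*(-15) - 2*(-20) = -255 + 40 = -215
Parallelogram area = |-215| = 215

cross = -215, parallelogram area = 215


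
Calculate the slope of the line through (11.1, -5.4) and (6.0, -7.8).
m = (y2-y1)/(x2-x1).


dy = -7.8 + 5.4 = -2.4
dx = 6.0 - 11.1 = -5.1
m = -2.4/(-5.1) = 0.4706

m = 0.4706


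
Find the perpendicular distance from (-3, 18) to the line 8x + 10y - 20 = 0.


|8*(-3) + 10*18 - 20| = |136| = 136
sqrt(64 + 100) = sqrt(164) = 12.8062
d = 136/sqrt(164) = 10.6198

10.6198


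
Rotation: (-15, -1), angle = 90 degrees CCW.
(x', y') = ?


cos(90) = 0, sin(90) = 1
x' = -15*0 + 1*1 = 1
y' = -15*1 - 1*0 = -15

(1, -15)


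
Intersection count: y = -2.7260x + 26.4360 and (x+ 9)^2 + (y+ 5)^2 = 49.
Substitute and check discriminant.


Substitute y = -2.7260x + 26.4360: (x+ 9)^2 + (-2.7260x+26.4360+ 5)^2 = 49
Expand to Ax^2 + Bx + C = 0, where b-k = 31.436
A = 1+m^2 = 8.431076
B = 2(m(b-k) - h) = 2(-2.7260*31.436 + 9) = -153.389072
C = h^2 + (b-k)^2 - r^2 = 81 + 988.222096 - 49 = 1020.222096
disc = B^2-4AC = 23528.2074 - 34406.2801 = -10878.0727
disc < 0

0 intersection points


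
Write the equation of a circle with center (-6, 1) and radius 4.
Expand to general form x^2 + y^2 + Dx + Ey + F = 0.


(x+ 6)^2 + (y-1)^2 = 4^2
D = -2h = 12, E = -2k = -2
F = h^2+k^2-r^2 = 36+1-16 = 21

x^2 + y^2 + 12x - 2y + 21 = 0


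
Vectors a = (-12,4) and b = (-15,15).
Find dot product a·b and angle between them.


a·b = -12*(-15) + 4*15 = 180 + 60 = 240
|a| = sqrt(144+16) = 12.6491
|b| = sqrt(225+225) = 21.2132
cos(theta) = 240/(sqrt(160)*sqrt(450)) = 240/sqrt(72000) = 0.894427
theta = arccos(240/sqrt(72000)) = 26.5651 degrees

a·b = 240, theta = 26.5651 deg


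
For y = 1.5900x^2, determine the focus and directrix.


a = 1.5900
1/(4a) = 0.1572
Focus = (0, 0.1572)
Directrix: y = -0.1572

Focus = (0, 0.1572), Directrix: y = -0.1572


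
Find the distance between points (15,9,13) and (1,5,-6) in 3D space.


dx=-14, dy=-4, dz=-19
d = sqrt(196+16+361) = sqrt(573) = 23.9374

23.9374


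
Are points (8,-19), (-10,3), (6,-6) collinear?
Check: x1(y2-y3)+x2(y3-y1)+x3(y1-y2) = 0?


8*(3+ 6) - 10*(-6+ 19) + 6*(-19-3)
= 72 - 130 - 132 = -190

No, not collinear (determinant = -190)


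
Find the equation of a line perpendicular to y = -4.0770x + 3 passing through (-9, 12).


Perpendicular slope = -1/m1 = -1/(-4.0770) = 0.2453
b2 = y0 - m2*x0 = 12 - 9/(-4.0770) = 12 + 2.2075 = 14.2075

y = 0.2453x + 14.2075


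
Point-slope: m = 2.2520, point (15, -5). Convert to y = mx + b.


y + 5 = 2.2520(x - 15)
y = 2.2520x - 5 - 2.2520*15
y = 2.2520x - 38.7800

y = 2.2520x - 38.7800


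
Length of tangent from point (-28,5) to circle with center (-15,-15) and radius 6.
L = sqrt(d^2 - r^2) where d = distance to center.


d = sqrt((-28+ 15)^2 + (5+ 15)^2) = sqrt(169+400) = 23.8537
L = sqrt(569.0000 - 36) = sqrt(533.0000) = 23.0868

23.0868


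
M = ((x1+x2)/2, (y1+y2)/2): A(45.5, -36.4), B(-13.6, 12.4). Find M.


Mx = (45.5 - 13.6)/2 = 31.9/2 = 15.9500
My = (-36.4 + 12.4)/2 = -24.0/2 = -12.0000

(15.9500, -12.0000)


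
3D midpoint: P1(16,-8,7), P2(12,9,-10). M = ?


Mx = (16+12)/2 = 14.0000
My = (-8+9)/2 = 0.5000
Mz = (7- 10)/2 = -1.5000

M = (14.0000, 0.5000, -1.5000)


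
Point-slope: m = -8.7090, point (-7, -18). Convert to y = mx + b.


y + 18 = -8.7090(x + 7)
y = -8.7090x - 18 + 8.7090*(-7)
y = -8.7090x - 78.9630

y = -8.7090x - 78.9630


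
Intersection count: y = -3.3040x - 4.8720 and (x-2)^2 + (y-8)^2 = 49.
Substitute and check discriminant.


Substitute y = -3.3040x - 4.8720: (x-2)^2 + (-3.3040x- 4.8720-8)^2 = 49
Expand to Ax^2 + Bx + C = 0, where b-k = -12.872
A = 1+m^2 = 11.916416
B = 2(m(b-k) - h) = 2(-3.3040*(-12.872) - 2) = 81.058176
C = h^2 + (b-k)^2 - r^2 = 4 + 165.688384 - 49 = 120.688384
disc = B^2-4AC = 6570.4279 - 5752.6920 = 817.7359
disc > 0

2 intersection points


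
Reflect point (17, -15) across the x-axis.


Reflection rule for x-axis: (x, -y)
(17, -15) -> (17, 15)

(17, 15)


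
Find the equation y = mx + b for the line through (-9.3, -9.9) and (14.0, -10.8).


m = (-0.9)/(23.3) = -0.0386
b = y1 - m*x1 = -9.9 - (-0.9*(-9.3))/(23.3) = -9.9 - 0.3592 = -10.2592

y = -0.0386x - 10.2592


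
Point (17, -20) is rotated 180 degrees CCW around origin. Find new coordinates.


cos(180) = -1, sin(180) = 0
x' = 17*(-1) + 20*0 = -17
y' = 17*0 - 20*(-1) = 20

(-17, 20)


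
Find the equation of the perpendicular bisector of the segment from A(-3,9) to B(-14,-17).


Midpoint = (-8.5, -4)
Slope of AB = dy/dx = -26/(-11) = 2.3636
Perp slope = -dx/dy = -11/26 = -0.4231
b = My - (perp slope)*Mx = -4 + (-11*(-8.5))/(-26) = -4 - 3.5962 = -7.5962

y = -0.4231x - 7.5962


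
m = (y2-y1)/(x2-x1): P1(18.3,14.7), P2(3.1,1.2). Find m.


dy = 1.2 - 14.7 = -13.5
dx = 3.1 - 18.3 = -15.2
m = -13.5/(-15.2) = 0.8882

m = 0.8882


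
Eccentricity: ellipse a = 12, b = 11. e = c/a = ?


c = sqrt(144-121) = sqrt(23) = 4.7958
e = c/a = sqrt(23)/12 = 0.3997

e = 0.3997


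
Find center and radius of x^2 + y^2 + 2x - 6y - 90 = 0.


h = -D/2 = -2/2 = -1
k = -E/2 = 6/2 = 3
r^2 = h^2 + k^2 - F = 1 + 9 + 90 = 100
r = 10

Center (-1, 3), radius = 10


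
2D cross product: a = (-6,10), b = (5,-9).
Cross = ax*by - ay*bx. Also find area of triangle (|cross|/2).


cross = -6*(-9) - 10*5 = 54 - 50 = 4
Triangle area = |4|/2 = 4/2 = 2.0000

cross = 4, triangle area = 2.0000


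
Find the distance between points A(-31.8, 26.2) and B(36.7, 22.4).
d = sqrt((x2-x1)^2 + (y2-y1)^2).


dx = 36.7 + 31.8 = 68.5
dy = 22.4 - 26.2 = -3.8
d = sqrt(4692.25 + 14.44) = sqrt(4706.69) = 68.6053

68.6053


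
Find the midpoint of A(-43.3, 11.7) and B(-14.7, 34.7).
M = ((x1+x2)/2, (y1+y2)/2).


Mx = (-43.3 - 14.7)/2 = -58.0/2 = -29.0000
My = (11.7 + 34.7)/2 = 46.4/2 = 23.2000

(-29.0000, 23.2000)


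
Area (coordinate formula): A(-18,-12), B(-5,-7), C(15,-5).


-18*(-7+ 5) = 36
-5*(-5+ 12) = -35
15*(-12+ 7) = -75
sum = -74
Area = |-74|/2 = 37.0000

37.0000 sq units


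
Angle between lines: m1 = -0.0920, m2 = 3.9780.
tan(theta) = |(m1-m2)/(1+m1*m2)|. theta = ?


m1-m2 = -4.07
1+m1*m2 = 0.634024
tan(theta) = |-4.07/0.634024| = 6.419315
theta = arctan(|-4.07/0.634024|) = 81.1456 degrees (acute angle)

81.1456 degrees


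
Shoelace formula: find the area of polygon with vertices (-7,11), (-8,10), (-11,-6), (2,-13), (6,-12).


sum(xi*y_{i+1}) = -7*10 - 8*(-6) - 11*(-13) + 2*(-12) + 6*11 = 163
sum(yi*x_{i+1}) = 11*(-8) + 10*(-11) - 6*2 - 13*6 - 12*(-7) = -204
Area = |163 + 204|/2 = 367/2 = 183.5000

183.5000 sq units


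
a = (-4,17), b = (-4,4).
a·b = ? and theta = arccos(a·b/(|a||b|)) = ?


a·b = -4*(-4) + 17*4 = 16 + 68 = 84
|a| = sqrt(16+289) = 17.4642
|b| = sqrt(16+16) = 5.6569
cos(theta) = 84/(sqrt(305)*sqrt(32)) = 84/sqrt(9760) = 0.850265
theta = arccos(84/sqrt(9760)) = 31.7595 degrees

a·b = 84, theta = 31.7595 deg


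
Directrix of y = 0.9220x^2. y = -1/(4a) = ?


a = 0.9220
1/(4a) = 0.2711
directrix: y = -0.2711 = -0.2711

y = -0.2711


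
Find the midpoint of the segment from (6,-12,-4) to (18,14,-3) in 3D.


Mx = (6+18)/2 = 12.0000
My = (-12+14)/2 = 1.0000
Mz = (-4- 3)/2 = -3.5000

M = (12.0000, 1.0000, -3.5000)


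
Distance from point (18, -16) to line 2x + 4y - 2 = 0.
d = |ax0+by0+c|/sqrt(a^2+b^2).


|2*18 + 4*(-16) - 2| = |-30| = 30
sqrt(4 + 16) = sqrt(20) = 4.4721
d = 30/sqrt(20) = 6.7082

6.7082


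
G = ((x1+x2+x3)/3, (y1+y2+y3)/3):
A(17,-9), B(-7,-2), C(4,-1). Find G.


Gx = (17- 7+4)/3 = 14/3 = 4.6667
Gy = (-9- 2- 1)/3 = -12/3 = -4.0000

G = (4.6667, -4.0000)


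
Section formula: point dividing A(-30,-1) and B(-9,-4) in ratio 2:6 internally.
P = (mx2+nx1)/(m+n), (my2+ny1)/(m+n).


Px = (2*(-9) + 6*(-30))/8 = -198/8 = -24.7500
Py = (2*(-4) + 6*(-1))/8 = -14/8 = -1.7500

P = (-24.7500, -1.7500)


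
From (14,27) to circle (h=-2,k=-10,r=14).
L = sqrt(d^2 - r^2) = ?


d = sqrt((14+ 2)^2 + (27+ 10)^2) = sqrt(256+1369) = 40.3113
L = sqrt(1625.0000 - 196) = sqrt(1429.0000) = 37.8021

37.8021


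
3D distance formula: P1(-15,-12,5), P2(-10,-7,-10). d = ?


dx=5, dy=5, dz=-15
d = sqrt(25+25+225) = sqrt(275) = 16.5831

16.5831


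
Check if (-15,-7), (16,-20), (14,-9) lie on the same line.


-15*(-20+ 9) + 16*(-9+ 7) + 14*(-7+ 20)
= 165 - 32 + 182 = 315

No, not collinear (determinant = 315)


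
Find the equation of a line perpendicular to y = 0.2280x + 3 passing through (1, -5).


Perpendicular slope = -1/m1 = -1/0.2280 = -4.3860
b2 = y0 - m2*x0 = -5 + 1/0.2280 = -5 + 4.3860 = -0.6140

y = -4.3860x - 0.6140


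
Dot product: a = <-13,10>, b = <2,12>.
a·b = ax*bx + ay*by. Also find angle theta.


a·b = -13*2 + 10*12 = -26 + 120 = 94
|a| = sqrt(169+100) = 16.4012
|b| = sqrt(4+144) = 12.1655
cos(theta) = 94/(sqrt(269)*sqrt(148)) = 94/sqrt(39812) = 0.471108
theta = arccos(94/sqrt(39812)) = 61.8937 degrees

a·b = 94, theta = 61.8937 deg


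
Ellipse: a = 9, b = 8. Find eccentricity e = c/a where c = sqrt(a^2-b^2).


c = sqrt(81-64) = sqrt(17) = 4.1231
e = c/a = sqrt(17)/9 = 0.4581

e = 0.4581


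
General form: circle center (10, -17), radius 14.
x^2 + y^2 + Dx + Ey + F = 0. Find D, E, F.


(x-10)^2 + (y+ 17)^2 = 14^2
D = -2h = -20, E = -2k = 34
F = h^2+k^2-r^2 = 100+289-196 = 193

D = -20, E = 34, F = 193


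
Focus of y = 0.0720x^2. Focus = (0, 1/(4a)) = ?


a = 0.0720
4a = 0.2880
focus = (0, 1/0.2880) = (0, 3.4722)

Focus = (0, 3.4722)


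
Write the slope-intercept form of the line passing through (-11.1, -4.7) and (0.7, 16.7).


m = (21.4)/(11.8) = 1.8136
b = y1 - m*x1 = -4.7 - (21.4*(-11.1))/(11.8) = -4.7 + 20.1305 = 15.4305

y = 1.8136x + 15.4305


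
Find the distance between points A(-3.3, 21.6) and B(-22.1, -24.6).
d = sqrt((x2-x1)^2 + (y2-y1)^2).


dx = -22.1 + 3.3 = -18.8
dy = -24.6 - 21.6 = -46.2
d = sqrt(353.44 + 2134.44) = sqrt(2487.88) = 49.8787

49.8787


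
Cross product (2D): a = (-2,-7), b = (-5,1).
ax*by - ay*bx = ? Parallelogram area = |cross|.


cross = -2*1 + 7*(-5) = -2 - 35 = -37
Parallelogram area = |-37| = 37

cross = -37, parallelogram area = 37


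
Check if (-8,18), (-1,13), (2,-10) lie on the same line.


-8*(13+ 10) - 1*(-10-18) + 2*(18-13)
= -184 + 28 + 10 = -146

No, not collinear (determinant = -146)


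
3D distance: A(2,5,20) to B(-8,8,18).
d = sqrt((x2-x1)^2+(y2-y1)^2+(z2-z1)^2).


dx=-10, dy=3, dz=-2
d = sqrt(100+9+4) = sqrt(113) = 10.6301

10.6301


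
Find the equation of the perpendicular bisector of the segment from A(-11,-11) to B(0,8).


Midpoint = (-5.5, -1.5)
Slope of AB = dy/dx = 19/11 = 1.7273
Perp slope = -dx/dy = -11/19 = -0.5789
b = My - (perp slope)*Mx = -1.5 + (11*(-5.5))/19 = -1.5 - 3.1842 = -4.6842

y = -0.5789x - 4.6842


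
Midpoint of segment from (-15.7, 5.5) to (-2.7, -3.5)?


Mx = (-15.7 - 2.7)/2 = -18.4/2 = -9.2000
My = (5.5 - 3.5)/2 = 2.0/2 = 1.0000

(-9.2000, 1.0000)


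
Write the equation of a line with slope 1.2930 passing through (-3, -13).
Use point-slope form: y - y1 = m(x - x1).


y + 13 = 1.2930(x + 3)
y = 1.2930x - 13 - 1.2930*(-3)
y = 1.2930x - 9.1210

y = 1.2930x - 9.1210


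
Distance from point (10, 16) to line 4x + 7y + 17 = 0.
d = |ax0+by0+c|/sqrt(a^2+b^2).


|4*10 + 7*16 + 17| = |169| = 169
sqrt(16 + 49) = sqrt(65) = 8.0623
d = 169/sqrt(65) = 20.9619

20.9619


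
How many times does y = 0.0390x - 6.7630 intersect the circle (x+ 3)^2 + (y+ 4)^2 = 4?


Substitute y = 0.0390x - 6.7630: (x+ 3)^2 + (0.0390x- 6.7630+ 4)^2 = 4
Expand to Ax^2 + Bx + C = 0, where b-k = -2.763
A = 1+m^2 = 1.001521
B = 2(m(b-k) - h) = 2(0.0390*(-2.763) + 3) = 5.784486
C = h^2 + (b-k)^2 - r^2 = 9 + 7.634169 - 4 = 12.634169
disc = B^2-4AC = 33.4603 - 50.6135 = -17.1532
disc < 0

0 intersection points


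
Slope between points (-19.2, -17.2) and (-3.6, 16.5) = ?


dy = 16.5 + 17.2 = 33.7
dx = -3.6 + 19.2 = 15.6
m = 33.7/15.6 = 2.1603

m = 2.1603


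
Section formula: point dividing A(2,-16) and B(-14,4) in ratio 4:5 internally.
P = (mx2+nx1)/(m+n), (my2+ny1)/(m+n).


Px = (4*(-14) + 5*2)/9 = -46/9 = -5.1111
Py = (4*4 + 5*(-16))/9 = -64/9 = -7.1111

P = (-5.1111, -7.1111)


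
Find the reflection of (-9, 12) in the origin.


Reflection rule for origin: (-x, -y)
(-9, 12) -> (9, -12)

(9, -12)


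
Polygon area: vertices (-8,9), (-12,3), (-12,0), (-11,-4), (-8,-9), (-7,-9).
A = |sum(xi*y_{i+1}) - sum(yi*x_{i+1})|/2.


sum(xi*y_{i+1}) = -8*3 - 12*0 - 12*(-4) - 11*(-9) - 8*(-9) - 7*9 = 132
sum(yi*x_{i+1}) = 9*(-12) + 3*(-12) + 0*(-11) - 4*(-8) - 9*(-7) - 9*(-8) = 23
Area = |132 - 23|/2 = 109/2 = 54.5000

54.5000 sq units


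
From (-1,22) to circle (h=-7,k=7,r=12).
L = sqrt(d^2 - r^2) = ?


d = sqrt((-1+ 7)^2 + (22-7)^2) = sqrt(36+225) = 16.1555
L = sqrt(261.0000 - 144) = sqrt(117.0000) = 10.8167

10.8167


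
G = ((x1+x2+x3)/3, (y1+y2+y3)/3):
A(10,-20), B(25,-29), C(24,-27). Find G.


Gx = (10+25+24)/3 = 59/3 = 19.6667
Gy = (-20- 29- 27)/3 = -76/3 = -25.3333

G = (19.6667, -25.3333)


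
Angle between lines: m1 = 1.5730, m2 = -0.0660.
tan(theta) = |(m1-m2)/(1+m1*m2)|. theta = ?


m1-m2 = 1.639
1+m1*m2 = 0.896182
tan(theta) = |1.639/0.896182| = 1.828870
theta = arctan(|1.639/0.896182|) = 61.3308 degrees (acute angle)

61.3308 degrees


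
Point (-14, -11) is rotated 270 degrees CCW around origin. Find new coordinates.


cos(270) = 0, sin(270) = -1
x' = -14*0 + 11*(-1) = -11
y' = -14*(-1) - 11*0 = 14

(-11, 14)


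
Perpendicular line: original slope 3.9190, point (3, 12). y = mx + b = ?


Perpendicular slope = -1/m1 = -1/3.9190 = -0.2552
b2 = y0 - m2*x0 = 12 + 3/3.9190 = 12 + 0.7655 = 12.7655

y = -0.2552x + 12.7655


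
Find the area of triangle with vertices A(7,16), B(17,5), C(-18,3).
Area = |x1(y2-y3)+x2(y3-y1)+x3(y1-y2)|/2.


7*(5-3) = 14
17*(3-16) = -221
-18*(16-5) = -198
sum = -405
Area = |-405|/2 = 202.5000

202.5000 sq units


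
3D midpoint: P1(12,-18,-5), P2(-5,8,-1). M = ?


Mx = (12- 5)/2 = 3.5000
My = (-18+8)/2 = -5.0000
Mz = (-5- 1)/2 = -3.0000

M = (3.5000, -5.0000, -3.0000)


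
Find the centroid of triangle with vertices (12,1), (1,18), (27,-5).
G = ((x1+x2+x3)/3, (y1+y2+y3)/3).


Gx = (12+1+27)/3 = 40/3 = 13.3333
Gy = (1+18- 5)/3 = 14/3 = 4.6667

G = (13.3333, 4.6667)


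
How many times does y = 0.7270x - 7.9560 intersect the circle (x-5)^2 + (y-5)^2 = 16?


Substitute y = 0.7270x - 7.9560: (x-5)^2 + (0.7270x- 7.9560-5)^2 = 16
Expand to Ax^2 + Bx + C = 0, where b-k = -12.956
A = 1+m^2 = 1.528529
B = 2(m(b-k) - h) = 2(0.7270*(-12.956) - 5) = -28.838024
C = h^2 + (b-k)^2 - r^2 = 25 + 167.857936 - 16 = 176.857936
disc = B^2-4AC = 831.6316 - 1081.3299 = -249.6983
disc < 0

0 intersection points


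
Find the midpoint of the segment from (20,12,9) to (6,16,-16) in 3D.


Mx = (20+6)/2 = 13.0000
My = (12+16)/2 = 14.0000
Mz = (9- 16)/2 = -3.5000

M = (13.0000, 14.0000, -3.5000)


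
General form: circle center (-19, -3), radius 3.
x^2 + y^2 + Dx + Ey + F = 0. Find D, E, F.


(x+ 19)^2 + (y+ 3)^2 = 3^2
D = -2h = 38, E = -2k = 6
F = h^2+k^2-r^2 = 361+9-9 = 361

D = 38, E = 6, F = 361


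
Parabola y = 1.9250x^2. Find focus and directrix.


a = 1.9250
1/(4a) = 0.1299
Focus = (0, 0.1299)
Directrix: y = -0.1299

Focus = (0, 0.1299), Directrix: y = -0.1299


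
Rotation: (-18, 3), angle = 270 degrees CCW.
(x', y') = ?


cos(270) = 0, sin(270) = -1
x' = -18*0 - 3*(-1) = 3
y' = -18*(-1) + 3*0 = 18

(3, 18)


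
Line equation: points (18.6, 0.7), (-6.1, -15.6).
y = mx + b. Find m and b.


m = (-16.3)/(-24.7) = 0.6599
b = y1 - m*x1 = 0.7 - (-16.3*18.6)/(-24.7) = 0.7 - 12.2745 = -11.5745

y = 0.6599x - 11.5745


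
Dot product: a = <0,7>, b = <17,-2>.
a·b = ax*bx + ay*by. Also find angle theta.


a·b = 0*17 + 7*(-2) = 0 - 14 = -14
|a| = sqrt(0+49) = 7.0000
|b| = sqrt(289+4) = 17.1172
cos(theta) = -14/(sqrt(49)*sqrt(293)) = -14/sqrt(14357) = -0.116841
theta = arccos(-14/sqrt(14357)) = 96.7098 degrees

a·b = -14, theta = 96.7098 deg


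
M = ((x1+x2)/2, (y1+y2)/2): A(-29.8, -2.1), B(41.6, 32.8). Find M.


Mx = (-29.8 + 41.6)/2 = 11.8/2 = 5.9000
My = (-2.1 + 32.8)/2 = 30.7/2 = 15.3500

(5.9000, 15.3500)


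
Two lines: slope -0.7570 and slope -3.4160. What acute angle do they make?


m1-m2 = 2.659
1+m1*m2 = 3.585912
tan(theta) = |2.659/3.585912| = 0.741513
theta = arctan(|2.659/3.585912|) = 36.5574 degrees (acute angle)

36.5574 degrees


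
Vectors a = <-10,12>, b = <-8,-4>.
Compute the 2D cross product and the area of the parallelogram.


cross = -10*(-4) - 12*(-8) = 40 + 96 = 136
Parallelogram area = |136| = 136

cross = 136, parallelogram area = 136


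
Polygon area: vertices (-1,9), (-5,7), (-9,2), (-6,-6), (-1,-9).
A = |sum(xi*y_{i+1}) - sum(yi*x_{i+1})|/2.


sum(xi*y_{i+1}) = -1*7 - 5*2 - 9*(-6) - 6*(-9) - 1*9 = 82
sum(yi*x_{i+1}) = 9*(-5) + 7*(-9) + 2*(-6) - 6*(-1) - 9*(-1) = -105
Area = |82 + 105|/2 = 187/2 = 93.5000

93.5000 sq units


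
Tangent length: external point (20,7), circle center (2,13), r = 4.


d = sqrt((20-2)^2 + (7-13)^2) = sqrt(324+36) = 18.9737
L = sqrt(360.0000 - 16) = sqrt(344.0000) = 18.5472

18.5472


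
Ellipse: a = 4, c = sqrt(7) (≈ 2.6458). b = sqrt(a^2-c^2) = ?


b^2 = 4^2 - (sqrt(7))^2 = 16 - 7 = 9
b = sqrt(9) = 3

b = 3


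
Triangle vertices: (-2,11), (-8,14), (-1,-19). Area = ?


-2*(14+ 19) = -66
-8*(-19-11) = 240
-1*(11-14) = 3
sum = 177
Area = |177|/2 = 88.5000

88.5000 sq units


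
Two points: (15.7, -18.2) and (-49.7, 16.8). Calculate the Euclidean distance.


dx = -49.7 - 15.7 = -65.4
dy = 16.8 + 18.2 = 35.0
d = sqrt(4277.16 + 1225.0) = sqrt(5502.16) = 74.1765

74.1765


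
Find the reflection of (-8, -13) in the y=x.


Reflection rule for y=x: (y, x)
(-8, -13) -> (-13, -8)

(-13, -8)


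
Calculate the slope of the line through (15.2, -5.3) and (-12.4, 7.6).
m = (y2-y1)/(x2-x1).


dy = 7.6 + 5.3 = 12.9
dx = -12.4 - 15.2 = -27.6
m = 12.9/(-27.6) = -0.4674

m = -0.4674


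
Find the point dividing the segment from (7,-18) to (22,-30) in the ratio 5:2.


Px = (5*22 + 2*7)/7 = 124/7 = 17.7143
Py = (5*(-30) + 2*(-18))/7 = -186/7 = -26.5714

P = (17.7143, -26.5714)


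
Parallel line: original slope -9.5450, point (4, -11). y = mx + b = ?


Parallel lines have equal slopes.
m2 = -9.5450
b2 = -11 + 9.5450*4 = 27.1800

y = -9.5450x + 27.1800


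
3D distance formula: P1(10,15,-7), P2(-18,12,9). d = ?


dx=-28, dy=-3, dz=16
d = sqrt(784+9+256) = sqrt(1049) = 32.3883

32.3883


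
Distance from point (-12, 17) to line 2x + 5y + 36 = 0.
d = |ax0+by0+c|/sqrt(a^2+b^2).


|2*(-12) + 5*17 + 36| = |97| = 97
sqrt(4 + 25) = sqrt(29) = 5.3852
d = 97/sqrt(29) = 18.0124

18.0124


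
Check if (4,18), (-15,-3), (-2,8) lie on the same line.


4*(-3-8) - 15*(8-18) - 2*(18+ 3)
= -44 + 150 - 42 = 64

No, not collinear (determinant = 64)


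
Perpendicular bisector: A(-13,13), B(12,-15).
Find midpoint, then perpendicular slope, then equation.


Midpoint = (-0.5, -1)
Slope of AB = dy/dx = -28/25 = -1.1200
Perp slope = -dx/dy = 25/28 = 0.8929
b = My - (perp slope)*Mx = -1 + (25*(-0.5))/(-28) = -1 + 0.4464 = -0.5536

y = 0.8929x - 0.5536
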